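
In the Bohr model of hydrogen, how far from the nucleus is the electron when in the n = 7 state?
2.59297 nm (or 25.92968 Å)

The Bohr radius formula is:
r_n = n² a₀ / Z

where a₀ = 0.05291772 nm is the Bohr radius.

For H (Z = 1) at n = 7:
r_7 = 7² × 0.05291772 nm / 1
r_7 = 49 × 0.05291772 nm / 1
r_7 = 2.592968 nm / 1
r_7 = 2.59297 nm

The electron orbits at approximately 2.59297 nm from the nucleus.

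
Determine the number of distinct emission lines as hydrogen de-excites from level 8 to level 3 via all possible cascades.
15

The electron can occupy levels n = 3, 4, ..., 8 during de-excitation — that is m = 8 - 3 + 1 = 6 distinct levels.

The number of distinct spectral lines equals the number of ways to choose 2 of these m levels (each pair gives one possible emission transition):

Number of lines = m(m-1)/2 = 6×5/2 = 15

These correspond to all possible transitions between the 6 levels:
8 → 7, 8 → 6, 8 → 5, 8 → 4, 8 → 3, 7 → 6, 7 → 5, 7 → 4...

Each transition produces a photon with a unique energy (and thus wavelength). This count does not depend on Z.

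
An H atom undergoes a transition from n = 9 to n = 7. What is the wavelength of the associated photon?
11302.5353 nm

First, find the transition energy using E_n = -13.6057 / n² eV:
E_9 = -13.6057 / 9² = -0.16797160494 eV
E_7 = -13.6057 / 7² = -0.27766734694 eV

Photon energy: |ΔE| = |E_7 - E_9| = 0.10969574200 eV

Convert to wavelength using E = hc/λ with hc = 1239.84 eV·nm:
λ = hc/E = 1239.84 eV·nm / 0.10969574200 eV
λ = 11302.5353 nm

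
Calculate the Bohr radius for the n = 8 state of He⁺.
1.6934 nm (or 16.9337 Å)

The Bohr radius formula is:
r_n = n² a₀ / Z

where a₀ = 0.0529177 nm is the Bohr radius.

For He⁺ (Z = 2) at n = 8:
r_8 = 8² × 0.0529177 nm / 2
r_8 = 64 × 0.0529177 nm / 2
r_8 = 3.38673 nm / 2
r_8 = 1.6934 nm

The electron orbits at approximately 1.6934 nm from the nucleus.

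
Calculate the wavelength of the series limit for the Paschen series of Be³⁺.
51.25866 nm

The series limit corresponds to the transition from n = ∞ to n = 3.
This is the highest energy (shortest wavelength) transition in the Paschen series.

E_∞ = 0 eV
E_3 = -13.6057 × 4² / 3² = -24.1879111 eV

Energy at series limit:
ΔE = E_∞ - E_3 = 0 - (-24.1879111) = 24.1879111 eV
λ = hc/E = 1239.84 eV·nm / 24.1879111 eV = 51.25866 nm

This energy equals the ionization energy from the n = 3 state of Be³⁺.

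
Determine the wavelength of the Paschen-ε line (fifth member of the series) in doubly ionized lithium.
106.038 nm

The lines of a series are numbered from the longest wavelength (smallest ΔE) outward; the fifth line is the transition from n = n_f + 5 to n_f.
The Paschen series has all transitions ending at n_f = 3.

For Li²⁺ (Z = 3), the fifth line (ε-line) is the jump from n = 8 to n = 3:
E_8 = -13.6057 × 3² / 8² = -1.913302 eV
E_3 = -13.6057 × 3² / 3² = -13.605700 eV
ΔE = E_8 - E_3 = 11.692398 eV

λ = hc/E = 1239.84 eV·nm / 11.692398 eV
λ = 106.038 nm

This is the ε-line of the Paschen series in Li²⁺.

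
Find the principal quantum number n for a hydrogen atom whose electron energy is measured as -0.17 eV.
n = 9

The exact energy levels follow E_n = -13.6057 eV / n².

The measured value (-0.17 eV) is reported to only 2 significant figures, so we must test candidate n values and see which one matches to that precision.

Candidate energies:
  n = 7:  E = -13.6057/7² = -0.27767 eV
  n = 8:  E = -13.6057/8² = -0.21259 eV
  n = 9:  E = -13.6057/9² = -0.16797 eV  ← matches
  n = 10:  E = -13.6057/10² = -0.13606 eV
  n = 11:  E = -13.6057/11² = -0.11244 eV

Checking against the measurement of -0.17 eV (2 sig figs), only n = 9 agrees:
E_9 = -0.16797 eV, which rounds to -0.17 eV ✓

Therefore n = 9.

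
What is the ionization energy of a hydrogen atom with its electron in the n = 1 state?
13.61 eV

The ionization energy is the energy needed to remove the electron completely (n → ∞).

For hydrogen, E_n = -13.6057 eV / n².

At n = 1: E_1 = -13.6057 / 1² = -13.60570 eV
At n = ∞: E_∞ = 0 eV

Ionization energy = E_∞ - E_1 = 0 - (-13.60570) = 13.60570 eV
Ionization energy ≈ 13.61 eV

This is also called the binding energy of the electron in state n = 1.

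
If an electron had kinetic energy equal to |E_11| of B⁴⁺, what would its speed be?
9.94406e+05 m/s (or 0.3317% of c)

The binding energy at n = 11 for B⁴⁺ is:
E_11 = -13.6057 × 5²/11² = -2.81109504 eV
|E_11| = 2.81109504 eV

Convert to Joules:
KE = 2.81109504 eV × (1.602177 × 10⁻¹⁹ J/eV) = 4.5038718e-19 J

Using KE = ½mv²:
v = √(2·KE/m_e)
v = √(2 × 4.5038718e-19 J / 9.10938 × 10⁻³¹ kg)
v = 9.94406e+05 m/s

This is approximately 0.3317% the speed of light.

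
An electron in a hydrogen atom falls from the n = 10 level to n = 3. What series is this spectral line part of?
Paschen series

The spectral series in hydrogen are named based on the final (lower) energy level:
- Lyman series: n_final = 1 (ultraviolet)
- Balmer series: n_final = 2 (visible/near-UV)
- Paschen series: n_final = 3 (infrared)
- Brackett series: n_final = 4 (infrared)
- Pfund series: n_final = 5 (far infrared)

Since this transition ends at n = 3, it belongs to the Paschen series.

For reference, this 10 → 3 line has photon energy
ΔE = 13.6057 eV × (1/3² - 1/10²) = 1.3756874 eV,
corresponding to wavelength λ = hc/ΔE = 1239.84 eV·nm / 1.3756874 eV = 901.251 nm in the infrared region.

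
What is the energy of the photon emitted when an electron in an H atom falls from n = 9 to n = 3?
1.34 eV

The energy levels are E_n = -13.6057 eV / n².

Energy at n = 9: E_9 = -13.6057 / 9² = -0.16797 eV
Energy at n = 3: E_3 = -13.6057 / 3² = -1.51174 eV

For emission (electron falling to lower state), the photon energy is:
E_photon = E_9 - E_3 = |-0.16797 - (-1.51174)|
E_photon = 1.34 eV

This energy is carried away by the emitted photon.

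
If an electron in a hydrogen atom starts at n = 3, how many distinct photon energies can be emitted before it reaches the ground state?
3

The electron can occupy levels n = 1, 2, ..., 3 during de-excitation — that is m = 3 - 1 + 1 = 3 distinct levels.

The number of distinct spectral lines equals the number of ways to choose 2 of these m levels (each pair gives one possible emission transition):

Number of lines = m(m-1)/2 = 3×2/2 = 3

These correspond to all possible transitions between the 3 levels:
3 → 2, 3 → 1, 2 → 1

Each transition produces a photon with a unique energy (and thus wavelength). This count does not depend on Z.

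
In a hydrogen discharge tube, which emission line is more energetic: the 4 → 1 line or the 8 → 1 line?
8 → 1

Calculate the energy for each transition:

Transition 4 → 1:
ΔE₁ = |E_1 - E_4| = |-13.6057/1² - (-13.6057/4²)|
ΔE₁ = |-13.60570000 - (-0.85035625)| = 12.75534 eV

Transition 8 → 1:
ΔE₂ = |E_1 - E_8| = |-13.6057/1² - (-13.6057/8²)|
ΔE₂ = |-13.60570000 - (-0.21258906)| = 13.39311 eV

Since 13.39311 eV > 12.75534 eV, the transition 8 → 1 emits the more energetic photon.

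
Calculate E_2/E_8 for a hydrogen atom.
16.000

Using E_n = -13.6057 Z² / n² eV with Z = 1:

E_2 = -13.6057 / 2² = -13.6057 / 4 = -3.401425000 eV
E_8 = -13.6057 / 8² = -13.6057 / 64 = -0.212589063 eV

The ratio is:
E_2/E_8 = (-3.401425000) / (-0.212589063)
E_2/E_8 = (-13.6057/4) / (-13.6057/64)
E_2/E_8 = 64/4
E_2/E_8 = 16.000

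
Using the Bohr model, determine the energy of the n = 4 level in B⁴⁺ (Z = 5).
-21.26 eV

For hydrogen-like ions, the energy levels scale with Z²:
E_n = -13.6057 Z² / n² eV

For B⁴⁺ (Z = 5) at n = 4:
E_4 = -13.6057 × 5² / 4²
E_4 = -13.6057 × 25 / 16
E_4 = -340.1425 / 16
E_4 = -21.26 eV

The energy is 25 times more negative than hydrogen at the same n due to the stronger nuclear charge.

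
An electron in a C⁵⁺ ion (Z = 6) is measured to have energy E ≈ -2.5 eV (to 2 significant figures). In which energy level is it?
n = 14

The exact energy levels follow E_n = -13.6057 Z² / n² eV with Z = 6.

The measured value (-2.5 eV) is reported to only 2 significant figures, so we must test candidate n values and see which one matches to that precision.

Candidate energies:
  n = 12:  E = -13.6057 × 6² / 12² = -3.401425 eV
  n = 13:  E = -13.6057 × 6² / 13² = -2.898256 eV
  n = 14:  E = -13.6057 × 6² / 14² = -2.499006 eV  ← matches
  n = 15:  E = -13.6057 × 6² / 15² = -2.176912 eV
  n = 16:  E = -13.6057 × 6² / 16² = -1.913302 eV

Checking against the measurement of -2.5 eV (2 sig figs), only n = 14 agrees:
E_14 = -2.499006 eV, which rounds to -2.5 eV ✓

Therefore n = 14.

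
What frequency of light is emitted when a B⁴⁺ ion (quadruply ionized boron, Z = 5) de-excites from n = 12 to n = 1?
8.1675e+16 Hz

First, find the transition energy:
E_12 = -13.6057 × 5² / 12² = -2.362101 eV
E_1 = -13.6057 × 5² / 1² = -340.142500 eV
|ΔE| = |E_1 - E_12| = 337.780399 eV

Convert to Joules: E = 337.780399 eV × (1.602177 × 10⁻¹⁹ J/eV) = 5.411840e-17 J

Using E = hf:
f = E/h = 5.411840e-17 J / (6.62607 × 10⁻³⁴ J·s)
f = 8.1675e+16 Hz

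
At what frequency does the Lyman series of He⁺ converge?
1.32e+16 Hz

The series limit corresponds to the transition from n = ∞ to n = 1.
This is the highest energy (shortest wavelength) transition in the Lyman series.

E_∞ = 0 eV
E_1 = -13.6057 × 2² / 1² = -54.4228000 eV

Energy at series limit:
ΔE = E_∞ - E_1 = 0 - (-54.4228000) = 54.4228000 eV
E = 54.4228000 eV × (1.602177 × 10⁻¹⁹ J/eV) = 8.7195e-18 J
f = E/h = 8.7195e-18 J / (6.62607 × 10⁻³⁴ J·s) = 1.32e+16 Hz

This energy equals the ionization energy from the n = 1 state of He⁺.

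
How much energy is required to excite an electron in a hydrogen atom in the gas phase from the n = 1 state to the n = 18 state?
13.563707 eV

The energy levels of a hydrogen-like atom are E_n = -13.6057 eV / n².

Energy at n = 1: E_1 = -13.6057 / 1² = -13.605700000 eV
Energy at n = 18: E_18 = -13.6057 / 18² = -0.041992901 eV

The excitation energy is the difference:
ΔE = E_18 - E_1
ΔE = -0.041992901 - (-13.605700000)
ΔE = 13.563707 eV

Since this is positive, energy must be absorbed (photon absorption).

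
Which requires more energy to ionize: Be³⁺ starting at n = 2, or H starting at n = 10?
Be³⁺ at n = 2 (E = -54.42 eV)

Using E_n = -13.6057 Z² / n² eV:

Be³⁺ (Z = 4) at n = 2:
E = -13.6057 × 4² / 2² = -13.6057 × 16 / 4 = -54.42280 eV

H (Z = 1) at n = 10:
E = -13.6057 × 1² / 10² = -13.6057 × 1 / 100 = -0.13606 eV

Since -54.42280 eV < -0.13606 eV,
Be³⁺ at n = 2 is more tightly bound (requires more energy to ionize).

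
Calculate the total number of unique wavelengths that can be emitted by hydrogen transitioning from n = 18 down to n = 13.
15

The electron can occupy levels n = 13, 14, ..., 18 during de-excitation — that is m = 18 - 13 + 1 = 6 distinct levels.

The number of distinct spectral lines equals the number of ways to choose 2 of these m levels (each pair gives one possible emission transition):

Number of lines = m(m-1)/2 = 6×5/2 = 15

These correspond to all possible transitions between the 6 levels:
18 → 17, 18 → 16, 18 → 15, 18 → 14, 18 → 13, 17 → 16, 17 → 15, 17 → 14...

Each transition produces a photon with a unique energy (and thus wavelength). This count does not depend on Z.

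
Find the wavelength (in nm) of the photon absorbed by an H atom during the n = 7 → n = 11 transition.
7504.0152 nm

First, find the transition energy using E_n = -13.6057 / n² eV:
E_7 = -13.6057 / 7² = -0.2776673469 eV
E_11 = -13.6057 / 11² = -0.1124438017 eV

Photon energy: |ΔE| = |E_11 - E_7| = 0.1652235452 eV

Convert to wavelength using E = hc/λ with hc = 1239.84 eV·nm:
λ = hc/E = 1239.84 eV·nm / 0.1652235452 eV
λ = 7504.0152 nm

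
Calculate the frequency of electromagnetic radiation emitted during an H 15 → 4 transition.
1.90994e+14 Hz

First, find the transition energy:
E_15 = -13.6057 / 15² = -0.060469778 eV
E_4 = -13.6057 / 4² = -0.850356250 eV
|ΔE| = |E_4 - E_15| = 0.789886472 eV

Convert to Joules: E = 0.789886472 eV × (1.602177 × 10⁻¹⁹ J/eV) = 1.2655379e-19 J

Using E = hf:
f = E/h = 1.2655379e-19 J / (6.62607 × 10⁻³⁴ J·s)
f = 1.90994e+14 Hz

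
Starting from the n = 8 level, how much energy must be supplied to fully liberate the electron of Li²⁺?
1.913302 eV

The ionization energy is the energy needed to remove the electron completely (n → ∞).

For a hydrogen-like ion with Z = 3, E_n = -13.6057 Z² / n² eV.

At n = 8: E_8 = -13.6057 × 3² / 8² = -1.913301563 eV
At n = ∞: E_∞ = 0 eV

Ionization energy = E_∞ - E_8 = 0 - (-1.913301563) = 1.913301563 eV
Ionization energy ≈ 1.913302 eV

This is also called the binding energy of the electron in state n = 8.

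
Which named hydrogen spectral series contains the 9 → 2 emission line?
Balmer series

The spectral series in hydrogen are named based on the final (lower) energy level:
- Lyman series: n_final = 1 (ultraviolet)
- Balmer series: n_final = 2 (visible/near-UV)
- Paschen series: n_final = 3 (infrared)
- Brackett series: n_final = 4 (infrared)
- Pfund series: n_final = 5 (far infrared)

Since this transition ends at n = 2, it belongs to the Balmer series.

For reference, this 9 → 2 line has photon energy
ΔE = 13.6057 eV × (1/2² - 1/9²) = 3.233453 eV,
corresponding to wavelength λ = hc/ΔE = 1239.84 eV·nm / 3.233453 eV = 383.44 nm in the visible/near-UV region.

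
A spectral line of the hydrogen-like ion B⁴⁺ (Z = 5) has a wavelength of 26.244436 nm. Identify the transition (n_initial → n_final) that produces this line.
n = 3 → n = 2

First, find the photon energy from the wavelength (hc = 1239.84 eV·nm):
E = hc/λ = 1239.84 eV·nm / 26.244436 nm = 47.242014 eV

The energy levels of B⁴⁺ satisfy E_n = -13.6057 × 5² / n² eV, so an emission n_i → n_f releases
ΔE = 13.6057 × 5² × (1/n_f² − 1/n_i²) eV.

Setting ΔE equal to the photon energy:
1/n_f² − 1/n_i² = 47.242014 / (13.6057 × 5²) = 0.13888889

Since 1/n_i² must be positive, we need 1/n_f² > 0.13888889, i.e. n_f ≤ 2. For each allowed n_f, solve n_i = (1/n_f² − 0.13888889)^(−1/2) and check whether it is a whole number:
  n_f = 1: 1/n_i² = 1.00000000 − 0.13888889 = 0.86111111 → n_i = 1.078  (not an integer) ✗
  n_f = 2: 1/n_i² = 0.25000000 − 0.13888889 = 0.11111111 → n_i = 3.000  → integer, n_i = 3 ✓

Only n_f = 2 gives an integer upper level, n_i = 3.

The transition is from n = 3 to n = 2 (emission).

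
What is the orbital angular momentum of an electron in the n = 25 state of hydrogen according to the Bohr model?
2.636e-33 J·s (or 25ℏ)

In the Bohr model, angular momentum is quantized:
L = nℏ

where ℏ = h/(2π) = 1.05457e-34 J·s

For n = 25:
L = 25 × 1.05457e-34 J·s
L = 2.636e-33 J·s

This can also be written as L = 25ℏ.
The angular momentum is an integer multiple of the reduced Planck constant.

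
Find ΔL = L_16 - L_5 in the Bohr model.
1.16e-33 J·s (or 11ℏ)

In the Bohr model, L_n = nℏ where ℏ = 1.0546e-34 J·s.

L_16 = 16ℏ = 1.6874e-33 J·s
L_5 = 5ℏ = 5.2730e-34 J·s

ΔL = L_16 - L_5 = (16 - 5)ℏ = 11ℏ
ΔL = 11 × 1.0546e-34 J·s = 1.16e-33 J·s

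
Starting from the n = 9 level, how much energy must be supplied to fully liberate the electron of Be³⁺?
2.6875 eV

The ionization energy is the energy needed to remove the electron completely (n → ∞).

For a hydrogen-like ion with Z = 4, E_n = -13.6057 Z² / n² eV.

At n = 9: E_9 = -13.6057 × 4² / 9² = -2.6875457 eV
At n = ∞: E_∞ = 0 eV

Ionization energy = E_∞ - E_9 = 0 - (-2.6875457) = 2.6875457 eV
Ionization energy ≈ 2.6875 eV

This is also called the binding energy of the electron in state n = 9.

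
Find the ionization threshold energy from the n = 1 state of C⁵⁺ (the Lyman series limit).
489.80520 eV

The series limit corresponds to the transition from n = ∞ to n = 1.
This is the highest energy (shortest wavelength) transition in the Lyman series.

E_∞ = 0 eV
E_1 = -13.6057 × 6² / 1² = -489.80520 eV

Energy at series limit:
ΔE = E_∞ - E_1 = 0 - (-489.80520) = 489.80520 eV

This energy equals the ionization energy from the n = 1 state of C⁵⁺.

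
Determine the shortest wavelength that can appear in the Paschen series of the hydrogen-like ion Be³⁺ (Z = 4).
51.258664 nm

The series limit corresponds to the transition from n = ∞ to n = 3.
This is the highest energy (shortest wavelength) transition in the Paschen series.

E_∞ = 0 eV
E_3 = -13.6057 × 4² / 3² = -24.18791111 eV

Energy at series limit:
ΔE = E_∞ - E_3 = 0 - (-24.18791111) = 24.18791111 eV
λ = hc/E = 1239.84 eV·nm / 24.18791111 eV = 51.258664 nm

This energy equals the ionization energy from the n = 3 state of Be³⁺.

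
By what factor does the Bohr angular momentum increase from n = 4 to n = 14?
3.50

In the Bohr model, L_n = nℏ, so the ratio is purely the ratio of quantum numbers:

L_14/L_4 = 14ℏ / 4ℏ = 14/4 = 3.50

The angular momentum scales linearly with n.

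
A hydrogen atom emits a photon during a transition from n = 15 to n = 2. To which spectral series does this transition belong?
Balmer series

The spectral series in hydrogen are named based on the final (lower) energy level:
- Lyman series: n_final = 1 (ultraviolet)
- Balmer series: n_final = 2 (visible/near-UV)
- Paschen series: n_final = 3 (infrared)
- Brackett series: n_final = 4 (infrared)
- Pfund series: n_final = 5 (far infrared)

Since this transition ends at n = 2, it belongs to the Balmer series.

For reference, this 15 → 2 line has photon energy
ΔE = 13.6057 eV × (1/2² - 1/15²) = 3.340955222 eV,
corresponding to wavelength λ = hc/ΔE = 1239.84 eV·nm / 3.340955222 eV = 371.10345 nm in the visible/near-UV region.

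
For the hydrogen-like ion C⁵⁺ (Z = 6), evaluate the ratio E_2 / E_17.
72.25

Using E_n = -13.6057 Z² / n² eV with Z = 6:

E_2 = -13.6057 × 6² / 2² = -489.8052 / 4 = -122.45130000 eV
E_17 = -13.6057 × 6² / 17² = -489.8052 / 289 = -1.69482768 eV

The ratio is:
E_2/E_17 = (-122.45130000) / (-1.69482768)
E_2/E_17 = (-489.8052/4) / (-489.8052/289)
E_2/E_17 = 289/4
E_2/E_17 = 72.25
(Note: the Z² factors cancel in the ratio.)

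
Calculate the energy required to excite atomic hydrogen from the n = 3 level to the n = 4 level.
0.661388 eV

The energy levels of a hydrogen-like atom are E_n = -13.6057 eV / n².

Energy at n = 3: E_3 = -13.6057 / 3² = -1.511744444 eV
Energy at n = 4: E_4 = -13.6057 / 4² = -0.850356250 eV

The excitation energy is the difference:
ΔE = E_4 - E_3
ΔE = -0.850356250 - (-1.511744444)
ΔE = 0.661388 eV

Since this is positive, energy must be absorbed (photon absorption).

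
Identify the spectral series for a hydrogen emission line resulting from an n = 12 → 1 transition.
Lyman series

The spectral series in hydrogen are named based on the final (lower) energy level:
- Lyman series: n_final = 1 (ultraviolet)
- Balmer series: n_final = 2 (visible/near-UV)
- Paschen series: n_final = 3 (infrared)
- Brackett series: n_final = 4 (infrared)
- Pfund series: n_final = 5 (far infrared)

Since this transition ends at n = 1, it belongs to the Lyman series.

For reference, this 12 → 1 line has photon energy
ΔE = 13.6057 eV × (1/1² - 1/12²) = 13.5112 eV,
corresponding to wavelength λ = hc/ΔE = 1239.84 eV·nm / 13.5112 eV = 91.76 nm in the ultraviolet region.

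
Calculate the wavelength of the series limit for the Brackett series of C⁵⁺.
40.500673 nm

The series limit corresponds to the transition from n = ∞ to n = 4.
This is the highest energy (shortest wavelength) transition in the Brackett series.

E_∞ = 0 eV
E_4 = -13.6057 × 6² / 4² = -30.61282500 eV

Energy at series limit:
ΔE = E_∞ - E_4 = 0 - (-30.61282500) = 30.61282500 eV
λ = hc/E = 1239.84 eV·nm / 30.61282500 eV = 40.500673 nm

This energy equals the ionization energy from the n = 4 state of C⁵⁺.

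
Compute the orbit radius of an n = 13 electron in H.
8.94310 nm (or 89.43095 Å)

The Bohr radius formula is:
r_n = n² a₀ / Z

where a₀ = 0.05291772 nm is the Bohr radius.

For H (Z = 1) at n = 13:
r_13 = 13² × 0.05291772 nm / 1
r_13 = 169 × 0.05291772 nm / 1
r_13 = 8.943095 nm / 1
r_13 = 8.94310 nm

The electron orbits at approximately 8.94310 nm from the nucleus.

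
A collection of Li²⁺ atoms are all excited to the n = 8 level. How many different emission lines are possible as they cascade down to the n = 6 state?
3

The electron can occupy levels n = 6, 7, ..., 8 during de-excitation — that is m = 8 - 6 + 1 = 3 distinct levels.

The number of distinct spectral lines equals the number of ways to choose 2 of these m levels (each pair gives one possible emission transition):

Number of lines = m(m-1)/2 = 3×2/2 = 3

These correspond to all possible transitions between the 3 levels:
8 → 7, 8 → 6, 7 → 6

Each transition produces a photon with a unique energy (and thus wavelength). This count does not depend on Z.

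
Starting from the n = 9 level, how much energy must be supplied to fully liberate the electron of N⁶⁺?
8.230609 eV

The ionization energy is the energy needed to remove the electron completely (n → ∞).

For a hydrogen-like ion with Z = 7, E_n = -13.6057 Z² / n² eV.

At n = 9: E_9 = -13.6057 × 7² / 9² = -8.230608642 eV
At n = ∞: E_∞ = 0 eV

Ionization energy = E_∞ - E_9 = 0 - (-8.230608642) = 8.230608642 eV
Ionization energy ≈ 8.230609 eV

This is also called the binding energy of the electron in state n = 9.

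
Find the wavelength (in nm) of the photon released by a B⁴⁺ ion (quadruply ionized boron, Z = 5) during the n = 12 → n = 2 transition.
14.996820 nm

First, find the transition energy using E_n = -13.6057 Z² / n² eV:
E_12 = -13.6057 × 5² / 12² = -2.36210069 eV
E_2 = -13.6057 × 5² / 2² = -85.03562500 eV

Photon energy: |ΔE| = |E_2 - E_12| = 82.67352431 eV

Convert to wavelength using E = hc/λ with hc = 1239.84 eV·nm:
λ = hc/E = 1239.84 eV·nm / 82.67352431 eV
λ = 14.996820 nm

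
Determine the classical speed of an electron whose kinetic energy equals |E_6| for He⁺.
7.29231e+05 m/s (or 0.24325% of c)

The binding energy at n = 6 for He⁺ is:
E_6 = -13.6057 × 2²/6² = -1.51174444 eV
|E_6| = 1.51174444 eV

Convert to Joules:
KE = 1.51174444 eV × (1.602177 × 10⁻¹⁹ J/eV) = 2.4220822e-19 J

Using KE = ½mv²:
v = √(2·KE/m_e)
v = √(2 × 2.4220822e-19 J / 9.10938 × 10⁻³¹ kg)
v = 7.29231e+05 m/s

This is approximately 0.24325% the speed of light.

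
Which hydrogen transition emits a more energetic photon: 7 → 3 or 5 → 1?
5 → 1

Calculate the energy for each transition:

Transition 7 → 3:
ΔE₁ = |E_3 - E_7| = |-13.6057/3² - (-13.6057/7²)|
ΔE₁ = |-1.5117444444 - (-0.2776673469)| = 1.2340771 eV

Transition 5 → 1:
ΔE₂ = |E_1 - E_5| = |-13.6057/1² - (-13.6057/5²)|
ΔE₂ = |-13.6057000000 - (-0.5442280000)| = 13.0614720 eV

Since 13.0614720 eV > 1.2340771 eV, the transition 5 → 1 emits the more energetic photon.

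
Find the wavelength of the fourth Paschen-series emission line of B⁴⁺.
40.186792 nm

The lines of a series are numbered from the longest wavelength (smallest ΔE) outward; the fourth line is the transition from n = n_f + 4 to n_f.
The Paschen series has all transitions ending at n_f = 3.

For B⁴⁺ (Z = 5), the fourth line (δ-line) is the jump from n = 7 to n = 3:
E_7 = -13.6057 × 5² / 7² = -6.94168367 eV
E_3 = -13.6057 × 5² / 3² = -37.79361111 eV
ΔE = E_7 - E_3 = 30.85192744 eV

λ = hc/E = 1239.84 eV·nm / 30.85192744 eV
λ = 40.186792 nm

This is the δ-line of the Paschen series in B⁴⁺.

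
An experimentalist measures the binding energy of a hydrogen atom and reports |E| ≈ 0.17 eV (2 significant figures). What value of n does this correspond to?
n = 9

The exact energy levels follow E_n = -13.6057 eV / n².

The measured value (-0.17 eV) is reported to only 2 significant figures, so we must test candidate n values and see which one matches to that precision.

Candidate energies:
  n = 7:  E = -13.6057/7² = -0.27767 eV
  n = 8:  E = -13.6057/8² = -0.21259 eV
  n = 9:  E = -13.6057/9² = -0.16797 eV  ← matches
  n = 10:  E = -13.6057/10² = -0.13606 eV
  n = 11:  E = -13.6057/11² = -0.11244 eV

Checking against the measurement of -0.17 eV (2 sig figs), only n = 9 agrees:
E_9 = -0.16797 eV, which rounds to -0.17 eV ✓

Therefore n = 9.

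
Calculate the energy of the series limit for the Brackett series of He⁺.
3.4014 eV

The series limit corresponds to the transition from n = ∞ to n = 4.
This is the highest energy (shortest wavelength) transition in the Brackett series.

E_∞ = 0 eV
E_4 = -13.6057 × 2² / 4² = -3.4014 eV

Energy at series limit:
ΔE = E_∞ - E_4 = 0 - (-3.4014) = 3.4014 eV

This energy equals the ionization energy from the n = 4 state of He⁺.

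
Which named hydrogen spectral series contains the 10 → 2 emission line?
Balmer series

The spectral series in hydrogen are named based on the final (lower) energy level:
- Lyman series: n_final = 1 (ultraviolet)
- Balmer series: n_final = 2 (visible/near-UV)
- Paschen series: n_final = 3 (infrared)
- Brackett series: n_final = 4 (infrared)
- Pfund series: n_final = 5 (far infrared)

Since this transition ends at n = 2, it belongs to the Balmer series.

For reference, this 10 → 2 line has photon energy
ΔE = 13.6057 eV × (1/2² - 1/10²) = 3.2653680000 eV,
corresponding to wavelength λ = hc/ΔE = 1239.84 eV·nm / 3.2653680000 eV = 379.693805 nm in the visible/near-UV region.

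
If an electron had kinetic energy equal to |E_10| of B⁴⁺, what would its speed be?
1.094e+06 m/s (or 0.36487% of c)

The binding energy at n = 10 for B⁴⁺ is:
E_10 = -13.6057 × 5²/10² = -3.4014250 eV
|E_10| = 3.4014250 eV

Convert to Joules:
KE = 3.4014250 eV × (1.602177 × 10⁻¹⁹ J/eV) = 5.44968e-19 J

Using KE = ½mv²:
v = √(2·KE/m_e)
v = √(2 × 5.44968e-19 J / 9.10938 × 10⁻³¹ kg)
v = 1.094e+06 m/s

This is approximately 0.36487% the speed of light.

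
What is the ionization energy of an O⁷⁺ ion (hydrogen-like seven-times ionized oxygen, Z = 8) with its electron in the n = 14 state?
4.4427 eV

The ionization energy is the energy needed to remove the electron completely (n → ∞).

For a hydrogen-like ion with Z = 8, E_n = -13.6057 Z² / n² eV.

At n = 14: E_14 = -13.6057 × 8² / 14² = -4.4426776 eV
At n = ∞: E_∞ = 0 eV

Ionization energy = E_∞ - E_14 = 0 - (-4.4426776) = 4.4426776 eV
Ionization energy ≈ 4.4427 eV

This is also called the binding energy of the electron in state n = 14.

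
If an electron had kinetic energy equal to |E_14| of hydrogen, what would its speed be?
1.56264e+05 m/s (or 0.052124% of c)

The binding energy at n = 14 for hydrogen is:
E_14 = -13.6057/14² = -0.0694168367 eV
|E_14| = 0.0694168367 eV

Convert to Joules:
KE = 0.0694168367 eV × (1.602177 × 10⁻¹⁹ J/eV) = 1.1121806e-20 J

Using KE = ½mv²:
v = √(2·KE/m_e)
v = √(2 × 1.1121806e-20 J / 9.10938 × 10⁻³¹ kg)
v = 1.56264e+05 m/s

This is approximately 0.052124% the speed of light.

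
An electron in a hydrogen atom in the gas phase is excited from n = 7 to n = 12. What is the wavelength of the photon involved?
6768.30 nm

First, find the transition energy using E_n = -13.6057 / n² eV:
E_7 = -13.6057 / 7² = -0.27766735 eV
E_12 = -13.6057 / 12² = -0.09448403 eV

Photon energy: |ΔE| = |E_12 - E_7| = 0.18318332 eV

Convert to wavelength using E = hc/λ with hc = 1239.84 eV·nm:
λ = hc/E = 1239.84 eV·nm / 0.18318332 eV
λ = 6768.30 nm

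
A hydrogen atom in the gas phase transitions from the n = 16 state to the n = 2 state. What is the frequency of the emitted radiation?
8.10e+14 Hz

First, find the transition energy:
E_16 = -13.6057 / 16² = -0.0531473 eV
E_2 = -13.6057 / 2² = -3.4014250 eV
|ΔE| = |E_2 - E_16| = 3.3482777 eV

Convert to Joules: E = 3.3482777 eV × (1.602177 × 10⁻¹⁹ J/eV) = 5.3645e-19 J

Using E = hf:
f = E/h = 5.3645e-19 J / (6.62607 × 10⁻³⁴ J·s)
f = 8.10e+14 Hz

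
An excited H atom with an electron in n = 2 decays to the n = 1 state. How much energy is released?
10.204275 eV

The energy levels are E_n = -13.6057 eV / n².

Energy at n = 2: E_2 = -13.6057 / 2² = -3.401425000 eV
Energy at n = 1: E_1 = -13.6057 / 1² = -13.605700000 eV

For emission (electron falling to lower state), the photon energy is:
E_photon = E_2 - E_1 = |-3.401425000 - (-13.605700000)|
E_photon = 10.204275 eV

This energy is carried away by the emitted photon.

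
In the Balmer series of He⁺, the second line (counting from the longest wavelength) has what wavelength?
121.50202 nm

The lines of a series are numbered from the longest wavelength (smallest ΔE) outward; the second line is the transition from n = n_f + 2 to n_f.
The Balmer series has all transitions ending at n_f = 2.

For He⁺ (Z = 2), the second line (β-line) is the jump from n = 4 to n = 2:
E_4 = -13.6057 × 2² / 4² = -3.40142500 eV
E_2 = -13.6057 × 2² / 2² = -13.60570000 eV
ΔE = E_4 - E_2 = 10.20427500 eV

λ = hc/E = 1239.84 eV·nm / 10.20427500 eV
λ = 121.50202 nm

This is the β-line of the Balmer series in He⁺.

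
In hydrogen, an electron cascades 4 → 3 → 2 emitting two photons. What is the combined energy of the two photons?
2.551069 eV

The energy levels of hydrogen are E_n = -13.6057 / n² eV.

First transition (4 → 3):
ΔE₁ = |E_3 - E_4|
ΔE₁ = |-1.511744444444 - (-0.850356250000)| = 0.661388194 eV

Second transition (3 → 2):
ΔE₂ = |E_2 - E_3|
ΔE₂ = |-3.401425000000 - (-1.511744444444)| = 1.889680556 eV

Total energy released:
E_total = ΔE₁ + ΔE₂ = 0.661388194 + 1.889680556 = 2.551069 eV

Note: This equals the direct transition 4 → 2: 2.551069 eV ✓
Energy is conserved regardless of the path taken.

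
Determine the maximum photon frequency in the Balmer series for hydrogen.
8.22461e+14 Hz

The series limit corresponds to the transition from n = ∞ to n = 2.
This is the highest energy (shortest wavelength) transition in the Balmer series.

E_∞ = 0 eV
E_2 = -13.6057 / 2² = -3.40142500 eV

Energy at series limit:
ΔE = E_∞ - E_2 = 0 - (-3.40142500) = 3.40142500 eV
E = 3.40142500 eV × (1.602177 × 10⁻¹⁹ J/eV) = 5.4496849e-19 J
f = E/h = 5.4496849e-19 J / (6.62607 × 10⁻³⁴ J·s) = 8.22461e+14 Hz

This energy equals the ionization energy from the n = 2 state of hydrogen.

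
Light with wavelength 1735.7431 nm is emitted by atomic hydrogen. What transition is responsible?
n = 10 → n = 4

First, find the photon energy from the wavelength (hc = 1239.84 eV·nm):
E = hc/λ = 1239.84 eV·nm / 1735.7431 nm = 0.71429925 eV

The energy levels of hydrogen satisfy E_n = -13.6057 / n² eV, so an emission n_i → n_f releases
ΔE = 13.6057 × (1/n_f² − 1/n_i²) eV.

Setting ΔE equal to the photon energy:
1/n_f² − 1/n_i² = 0.71429925 / 13.6057 = 0.052500000

Since 1/n_i² must be positive, we need 1/n_f² > 0.052500000, i.e. n_f ≤ 4. For each allowed n_f, solve n_i = (1/n_f² − 0.052500000)^(−1/2) and check whether it is a whole number:
  n_f = 1: 1/n_i² = 1.000000000 − 0.052500000 = 0.947500000 → n_i = 1.027  (not an integer) ✗
  n_f = 2: 1/n_i² = 0.250000000 − 0.052500000 = 0.197500000 → n_i = 2.250  (not an integer) ✗
  n_f = 3: 1/n_i² = 0.111111111 − 0.052500000 = 0.058611111 → n_i = 4.131  (not an integer) ✗
  n_f = 4: 1/n_i² = 0.062500000 − 0.052500000 = 0.010000000 → n_i = 10.000  → integer, n_i = 10 ✓

Only n_f = 4 gives an integer upper level, n_i = 10.

The transition is from n = 10 to n = 4 (emission).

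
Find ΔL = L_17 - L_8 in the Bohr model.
9.4911e-34 J·s (or 9ℏ)

In the Bohr model, L_n = nℏ where ℏ = 1.054572e-34 J·s.

L_17 = 17ℏ = 1.792772e-33 J·s
L_8 = 8ℏ = 8.436576e-34 J·s

ΔL = L_17 - L_8 = (17 - 8)ℏ = 9ℏ
ΔL = 9 × 1.054572e-34 J·s = 9.4911e-34 J·s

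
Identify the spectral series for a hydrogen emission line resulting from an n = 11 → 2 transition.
Balmer series

The spectral series in hydrogen are named based on the final (lower) energy level:
- Lyman series: n_final = 1 (ultraviolet)
- Balmer series: n_final = 2 (visible/near-UV)
- Paschen series: n_final = 3 (infrared)
- Brackett series: n_final = 4 (infrared)
- Pfund series: n_final = 5 (far infrared)

Since this transition ends at n = 2, it belongs to the Balmer series.

For reference, this 11 → 2 line has photon energy
ΔE = 13.6057 eV × (1/2² - 1/11²) = 3.288981198 eV,
corresponding to wavelength λ = hc/ΔE = 1239.84 eV·nm / 3.288981198 eV = 376.96780 nm in the visible/near-UV region.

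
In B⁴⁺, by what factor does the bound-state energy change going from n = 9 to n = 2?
20.25

Using E_n = -13.6057 Z² / n² eV with Z = 5:

E_2 = -13.6057 × 5² / 2² = -340.1425 / 4 = -85.03562500 eV
E_9 = -13.6057 × 5² / 9² = -340.1425 / 81 = -4.19929012 eV

The ratio is:
E_2/E_9 = (-85.03562500) / (-4.19929012)
E_2/E_9 = (-340.1425/4) / (-340.1425/81)
E_2/E_9 = 81/4
E_2/E_9 = 20.25
(Note: the Z² factors cancel in the ratio.)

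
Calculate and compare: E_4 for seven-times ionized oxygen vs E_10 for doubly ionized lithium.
O⁷⁺ at n = 4 (E = -54.4228 eV)

Using E_n = -13.6057 Z² / n² eV:

O⁷⁺ (Z = 8) at n = 4:
E = -13.6057 × 8² / 4² = -13.6057 × 64 / 16 = -54.4228000 eV

Li²⁺ (Z = 3) at n = 10:
E = -13.6057 × 3² / 10² = -13.6057 × 9 / 100 = -1.2245130 eV

Since -54.4228000 eV < -1.2245130 eV,
O⁷⁺ at n = 4 is more tightly bound (requires more energy to ionize).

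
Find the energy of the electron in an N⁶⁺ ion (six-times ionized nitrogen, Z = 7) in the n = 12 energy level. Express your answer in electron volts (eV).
-4.629717 eV

The energy levels of a hydrogen-like atom are given by:
E_n = -13.6057 Z² / n² eV  (with Z = 7 for N⁶⁺)

For n = 12:
E_12 = -13.6057 × 7² / 12²
E_12 = -13.6057 × 49 / 144
E_12 = -4.629717 eV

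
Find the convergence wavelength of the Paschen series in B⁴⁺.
32.805545 nm

The series limit corresponds to the transition from n = ∞ to n = 3.
This is the highest energy (shortest wavelength) transition in the Paschen series.

E_∞ = 0 eV
E_3 = -13.6057 × 5² / 3² = -37.79361111 eV

Energy at series limit:
ΔE = E_∞ - E_3 = 0 - (-37.79361111) = 37.79361111 eV
λ = hc/E = 1239.84 eV·nm / 37.79361111 eV = 32.805545 nm

This energy equals the ionization energy from the n = 3 state of B⁴⁺.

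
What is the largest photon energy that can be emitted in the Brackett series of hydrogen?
0.85 eV

The series limit corresponds to the transition from n = ∞ to n = 4.
This is the highest energy (shortest wavelength) transition in the Brackett series.

E_∞ = 0 eV
E_4 = -13.6057 / 4² = -0.85 eV

Energy at series limit:
ΔE = E_∞ - E_4 = 0 - (-0.85) = 0.85 eV

This energy equals the ionization energy from the n = 4 state of hydrogen.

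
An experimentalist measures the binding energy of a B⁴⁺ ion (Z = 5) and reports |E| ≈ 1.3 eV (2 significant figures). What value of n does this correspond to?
n = 16

The exact energy levels follow E_n = -13.6057 Z² / n² eV with Z = 5.

The measured value (-1.3 eV) is reported to only 2 significant figures, so we must test candidate n values and see which one matches to that precision.

Candidate energies:
  n = 14:  E = -13.6057 × 5² / 14² = -1.73542 eV
  n = 15:  E = -13.6057 × 5² / 15² = -1.51174 eV
  n = 16:  E = -13.6057 × 5² / 16² = -1.32868 eV  ← matches
  n = 17:  E = -13.6057 × 5² / 17² = -1.17696 eV
  n = 18:  E = -13.6057 × 5² / 18² = -1.04982 eV

Checking against the measurement of -1.3 eV (2 sig figs), only n = 16 agrees:
E_16 = -1.32868 eV, which rounds to -1.3 eV ✓

Therefore n = 16.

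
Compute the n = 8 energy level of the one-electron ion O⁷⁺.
-13.60570 eV

For hydrogen-like ions, the energy levels scale with Z²:
E_n = -13.6057 Z² / n² eV

For O⁷⁺ (Z = 8) at n = 8:
E_8 = -13.6057 × 8² / 8²
E_8 = -13.6057 × 64 / 64
E_8 = -870.7648 / 64
E_8 = -13.60570 eV

The energy is 64 times more negative than hydrogen at the same n due to the stronger nuclear charge.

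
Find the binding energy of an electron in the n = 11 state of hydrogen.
0.112 eV

The ionization energy is the energy needed to remove the electron completely (n → ∞).

For hydrogen, E_n = -13.6057 eV / n².

At n = 11: E_11 = -13.6057 / 11² = -0.112444 eV
At n = ∞: E_∞ = 0 eV

Ionization energy = E_∞ - E_11 = 0 - (-0.112444) = 0.112444 eV
Ionization energy ≈ 0.112 eV

This is also called the binding energy of the electron in state n = 11.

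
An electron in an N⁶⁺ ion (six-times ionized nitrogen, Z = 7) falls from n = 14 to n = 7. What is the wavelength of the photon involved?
121.50 nm

First, find the transition energy using E_n = -13.6057 Z² / n² eV:
E_14 = -13.6057 × 7² / 14² = -3.40143 eV
E_7 = -13.6057 × 7² / 7² = -13.60570 eV

Photon energy: |ΔE| = |E_7 - E_14| = 10.20427 eV

Convert to wavelength using E = hc/λ with hc = 1239.84 eV·nm:
λ = hc/E = 1239.84 eV·nm / 10.20427 eV
λ = 121.50 nm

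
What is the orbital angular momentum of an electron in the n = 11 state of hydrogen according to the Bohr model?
1.1600e-33 J·s (or 11ℏ)

In the Bohr model, angular momentum is quantized:
L = nℏ

where ℏ = h/(2π) = 1.054572e-34 J·s

For n = 11:
L = 11 × 1.054572e-34 J·s
L = 1.1600e-33 J·s

This can also be written as L = 11ℏ.
The angular momentum is an integer multiple of the reduced Planck constant.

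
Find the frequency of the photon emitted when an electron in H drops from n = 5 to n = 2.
6.909e+14 Hz

First, find the transition energy:
E_5 = -13.6057 / 5² = -0.544228 eV
E_2 = -13.6057 / 2² = -3.401425 eV
|ΔE| = |E_2 - E_5| = 2.857197 eV

Convert to Joules: E = 2.857197 eV × (1.602177 × 10⁻¹⁹ J/eV) = 4.57774e-19 J

Using E = hf:
f = E/h = 4.57774e-19 J / (6.62607 × 10⁻³⁴ J·s)
f = 6.909e+14 Hz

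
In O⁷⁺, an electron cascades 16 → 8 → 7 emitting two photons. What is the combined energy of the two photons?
14.369 eV

The energy levels of O⁷⁺ are E_n = -13.6057 × 8² / n² eV.

First transition (16 → 8):
ΔE₁ = |E_8 - E_16|
ΔE₁ = |-13.605700000 - (-3.401425000)| = 10.204275 eV

Second transition (8 → 7):
ΔE₂ = |E_7 - E_8|
ΔE₂ = |-17.770710204 - (-13.605700000)| = 4.165010 eV

Total energy released:
E_total = ΔE₁ + ΔE₂ = 10.204275 + 4.165010 = 14.369 eV

Note: This equals the direct transition 16 → 7: 14.369 eV ✓
Energy is conserved regardless of the path taken.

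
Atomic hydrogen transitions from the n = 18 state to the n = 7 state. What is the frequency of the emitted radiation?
5.699e+13 Hz

First, find the transition energy:
E_18 = -13.6057 / 18² = -0.0419929 eV
E_7 = -13.6057 / 7² = -0.2776673 eV
|ΔE| = |E_7 - E_18| = 0.2356744 eV

Convert to Joules: E = 0.2356744 eV × (1.602177 × 10⁻¹⁹ J/eV) = 3.77592e-20 J

Using E = hf:
f = E/h = 3.77592e-20 J / (6.62607 × 10⁻³⁴ J·s)
f = 5.699e+13 Hz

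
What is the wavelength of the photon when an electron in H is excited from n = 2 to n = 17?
369.62 nm

First, find the transition energy using E_n = -13.6057 / n² eV:
E_2 = -13.6057 / 2² = -3.401425 eV
E_17 = -13.6057 / 17² = -0.047079 eV

Photon energy: |ΔE| = |E_17 - E_2| = 3.354346 eV

Convert to wavelength using E = hc/λ with hc = 1239.84 eV·nm:
λ = hc/E = 1239.84 eV·nm / 3.354346 eV
λ = 369.62 nm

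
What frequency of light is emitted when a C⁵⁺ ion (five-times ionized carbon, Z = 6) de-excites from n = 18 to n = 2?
2.92431e+16 Hz

First, find the transition energy:
E_18 = -13.6057 × 6² / 18² = -1.51174444 eV
E_2 = -13.6057 × 6² / 2² = -122.45130000 eV
|ΔE| = |E_2 - E_18| = 120.93955556 eV

Convert to Joules: E = 120.93955556 eV × (1.602177 × 10⁻¹⁹ J/eV) = 1.9376657e-17 J

Using E = hf:
f = E/h = 1.9376657e-17 J / (6.62607 × 10⁻³⁴ J·s)
f = 2.92431e+16 Hz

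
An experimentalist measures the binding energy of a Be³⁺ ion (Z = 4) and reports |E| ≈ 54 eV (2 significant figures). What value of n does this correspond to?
n = 2

The exact energy levels follow E_n = -13.6057 Z² / n² eV with Z = 4.

The measured value (-54 eV) is reported to only 2 significant figures, so we must test candidate n values and see which one matches to that precision.

Candidate energies:
  n = 1:  E = -13.6057 × 4² / 1² = -217.69120 eV
  n = 2:  E = -13.6057 × 4² / 2² = -54.42280 eV  ← matches
  n = 3:  E = -13.6057 × 4² / 3² = -24.18791 eV
  n = 4:  E = -13.6057 × 4² / 4² = -13.60570 eV

Checking against the measurement of -54 eV (2 sig figs), only n = 2 agrees:
E_2 = -54.42280 eV, which rounds to -54 eV ✓

Therefore n = 2.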